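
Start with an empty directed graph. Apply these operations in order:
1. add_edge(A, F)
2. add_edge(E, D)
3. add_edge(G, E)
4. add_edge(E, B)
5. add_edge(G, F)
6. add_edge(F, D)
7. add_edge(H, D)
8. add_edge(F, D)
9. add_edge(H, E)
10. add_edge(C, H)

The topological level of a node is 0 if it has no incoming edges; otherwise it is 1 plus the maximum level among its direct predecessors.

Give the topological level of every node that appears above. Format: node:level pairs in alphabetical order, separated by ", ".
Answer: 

Op 1: add_edge(A, F). Edges now: 1
Op 2: add_edge(E, D). Edges now: 2
Op 3: add_edge(G, E). Edges now: 3
Op 4: add_edge(E, B). Edges now: 4
Op 5: add_edge(G, F). Edges now: 5
Op 6: add_edge(F, D). Edges now: 6
Op 7: add_edge(H, D). Edges now: 7
Op 8: add_edge(F, D) (duplicate, no change). Edges now: 7
Op 9: add_edge(H, E). Edges now: 8
Op 10: add_edge(C, H). Edges now: 9
Compute levels (Kahn BFS):
  sources (in-degree 0): A, C, G
  process A: level=0
    A->F: in-degree(F)=1, level(F)>=1
  process C: level=0
    C->H: in-degree(H)=0, level(H)=1, enqueue
  process G: level=0
    G->E: in-degree(E)=1, level(E)>=1
    G->F: in-degree(F)=0, level(F)=1, enqueue
  process H: level=1
    H->D: in-degree(D)=2, level(D)>=2
    H->E: in-degree(E)=0, level(E)=2, enqueue
  process F: level=1
    F->D: in-degree(D)=1, level(D)>=2
  process E: level=2
    E->B: in-degree(B)=0, level(B)=3, enqueue
    E->D: in-degree(D)=0, level(D)=3, enqueue
  process B: level=3
  process D: level=3
All levels: A:0, B:3, C:0, D:3, E:2, F:1, G:0, H:1

Answer: A:0, B:3, C:0, D:3, E:2, F:1, G:0, H:1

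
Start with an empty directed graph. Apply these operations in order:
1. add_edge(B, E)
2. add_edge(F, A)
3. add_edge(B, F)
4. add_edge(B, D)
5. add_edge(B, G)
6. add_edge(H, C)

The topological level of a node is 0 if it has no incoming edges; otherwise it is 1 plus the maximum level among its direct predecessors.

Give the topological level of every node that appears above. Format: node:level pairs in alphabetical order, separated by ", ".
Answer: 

Op 1: add_edge(B, E). Edges now: 1
Op 2: add_edge(F, A). Edges now: 2
Op 3: add_edge(B, F). Edges now: 3
Op 4: add_edge(B, D). Edges now: 4
Op 5: add_edge(B, G). Edges now: 5
Op 6: add_edge(H, C). Edges now: 6
Compute levels (Kahn BFS):
  sources (in-degree 0): B, H
  process B: level=0
    B->D: in-degree(D)=0, level(D)=1, enqueue
    B->E: in-degree(E)=0, level(E)=1, enqueue
    B->F: in-degree(F)=0, level(F)=1, enqueue
    B->G: in-degree(G)=0, level(G)=1, enqueue
  process H: level=0
    H->C: in-degree(C)=0, level(C)=1, enqueue
  process D: level=1
  process E: level=1
  process F: level=1
    F->A: in-degree(A)=0, level(A)=2, enqueue
  process G: level=1
  process C: level=1
  process A: level=2
All levels: A:2, B:0, C:1, D:1, E:1, F:1, G:1, H:0

Answer: A:2, B:0, C:1, D:1, E:1, F:1, G:1, H:0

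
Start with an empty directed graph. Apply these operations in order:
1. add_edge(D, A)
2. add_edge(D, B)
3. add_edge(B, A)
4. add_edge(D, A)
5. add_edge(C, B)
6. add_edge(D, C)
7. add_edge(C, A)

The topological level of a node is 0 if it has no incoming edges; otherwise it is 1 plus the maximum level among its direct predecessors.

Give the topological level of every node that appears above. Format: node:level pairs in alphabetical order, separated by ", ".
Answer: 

Op 1: add_edge(D, A). Edges now: 1
Op 2: add_edge(D, B). Edges now: 2
Op 3: add_edge(B, A). Edges now: 3
Op 4: add_edge(D, A) (duplicate, no change). Edges now: 3
Op 5: add_edge(C, B). Edges now: 4
Op 6: add_edge(D, C). Edges now: 5
Op 7: add_edge(C, A). Edges now: 6
Compute levels (Kahn BFS):
  sources (in-degree 0): D
  process D: level=0
    D->A: in-degree(A)=2, level(A)>=1
    D->B: in-degree(B)=1, level(B)>=1
    D->C: in-degree(C)=0, level(C)=1, enqueue
  process C: level=1
    C->A: in-degree(A)=1, level(A)>=2
    C->B: in-degree(B)=0, level(B)=2, enqueue
  process B: level=2
    B->A: in-degree(A)=0, level(A)=3, enqueue
  process A: level=3
All levels: A:3, B:2, C:1, D:0

Answer: A:3, B:2, C:1, D:0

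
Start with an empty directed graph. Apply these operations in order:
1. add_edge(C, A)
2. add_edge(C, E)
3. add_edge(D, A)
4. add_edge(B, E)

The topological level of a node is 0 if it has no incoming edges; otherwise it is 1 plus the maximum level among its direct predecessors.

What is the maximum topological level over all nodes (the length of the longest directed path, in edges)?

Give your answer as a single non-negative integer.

Answer: 1

Derivation:
Op 1: add_edge(C, A). Edges now: 1
Op 2: add_edge(C, E). Edges now: 2
Op 3: add_edge(D, A). Edges now: 3
Op 4: add_edge(B, E). Edges now: 4
Compute levels (Kahn BFS):
  sources (in-degree 0): B, C, D
  process B: level=0
    B->E: in-degree(E)=1, level(E)>=1
  process C: level=0
    C->A: in-degree(A)=1, level(A)>=1
    C->E: in-degree(E)=0, level(E)=1, enqueue
  process D: level=0
    D->A: in-degree(A)=0, level(A)=1, enqueue
  process E: level=1
  process A: level=1
All levels: A:1, B:0, C:0, D:0, E:1
max level = 1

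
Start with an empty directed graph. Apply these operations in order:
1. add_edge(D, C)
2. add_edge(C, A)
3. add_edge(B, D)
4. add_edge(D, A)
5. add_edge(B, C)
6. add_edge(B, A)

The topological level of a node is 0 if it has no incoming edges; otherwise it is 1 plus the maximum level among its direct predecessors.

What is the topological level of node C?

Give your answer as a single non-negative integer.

Answer: 2

Derivation:
Op 1: add_edge(D, C). Edges now: 1
Op 2: add_edge(C, A). Edges now: 2
Op 3: add_edge(B, D). Edges now: 3
Op 4: add_edge(D, A). Edges now: 4
Op 5: add_edge(B, C). Edges now: 5
Op 6: add_edge(B, A). Edges now: 6
Compute levels (Kahn BFS):
  sources (in-degree 0): B
  process B: level=0
    B->A: in-degree(A)=2, level(A)>=1
    B->C: in-degree(C)=1, level(C)>=1
    B->D: in-degree(D)=0, level(D)=1, enqueue
  process D: level=1
    D->A: in-degree(A)=1, level(A)>=2
    D->C: in-degree(C)=0, level(C)=2, enqueue
  process C: level=2
    C->A: in-degree(A)=0, level(A)=3, enqueue
  process A: level=3
All levels: A:3, B:0, C:2, D:1
level(C) = 2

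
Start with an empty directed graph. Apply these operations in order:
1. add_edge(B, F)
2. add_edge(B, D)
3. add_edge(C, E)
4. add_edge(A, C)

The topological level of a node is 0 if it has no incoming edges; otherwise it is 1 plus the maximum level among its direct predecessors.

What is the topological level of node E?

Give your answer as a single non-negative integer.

Op 1: add_edge(B, F). Edges now: 1
Op 2: add_edge(B, D). Edges now: 2
Op 3: add_edge(C, E). Edges now: 3
Op 4: add_edge(A, C). Edges now: 4
Compute levels (Kahn BFS):
  sources (in-degree 0): A, B
  process A: level=0
    A->C: in-degree(C)=0, level(C)=1, enqueue
  process B: level=0
    B->D: in-degree(D)=0, level(D)=1, enqueue
    B->F: in-degree(F)=0, level(F)=1, enqueue
  process C: level=1
    C->E: in-degree(E)=0, level(E)=2, enqueue
  process D: level=1
  process F: level=1
  process E: level=2
All levels: A:0, B:0, C:1, D:1, E:2, F:1
level(E) = 2

Answer: 2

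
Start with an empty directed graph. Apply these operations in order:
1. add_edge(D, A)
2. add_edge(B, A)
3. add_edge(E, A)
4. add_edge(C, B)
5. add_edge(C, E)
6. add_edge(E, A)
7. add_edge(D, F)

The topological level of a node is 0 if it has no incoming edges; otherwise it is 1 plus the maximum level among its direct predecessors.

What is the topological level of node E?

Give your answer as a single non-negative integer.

Op 1: add_edge(D, A). Edges now: 1
Op 2: add_edge(B, A). Edges now: 2
Op 3: add_edge(E, A). Edges now: 3
Op 4: add_edge(C, B). Edges now: 4
Op 5: add_edge(C, E). Edges now: 5
Op 6: add_edge(E, A) (duplicate, no change). Edges now: 5
Op 7: add_edge(D, F). Edges now: 6
Compute levels (Kahn BFS):
  sources (in-degree 0): C, D
  process C: level=0
    C->B: in-degree(B)=0, level(B)=1, enqueue
    C->E: in-degree(E)=0, level(E)=1, enqueue
  process D: level=0
    D->A: in-degree(A)=2, level(A)>=1
    D->F: in-degree(F)=0, level(F)=1, enqueue
  process B: level=1
    B->A: in-degree(A)=1, level(A)>=2
  process E: level=1
    E->A: in-degree(A)=0, level(A)=2, enqueue
  process F: level=1
  process A: level=2
All levels: A:2, B:1, C:0, D:0, E:1, F:1
level(E) = 1

Answer: 1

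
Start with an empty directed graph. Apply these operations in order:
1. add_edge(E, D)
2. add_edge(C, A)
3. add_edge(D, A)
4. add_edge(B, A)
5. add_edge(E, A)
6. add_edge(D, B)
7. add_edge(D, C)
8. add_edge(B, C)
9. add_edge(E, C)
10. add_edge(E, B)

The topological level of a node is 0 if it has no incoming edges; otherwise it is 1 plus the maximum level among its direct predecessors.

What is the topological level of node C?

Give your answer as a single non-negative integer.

Op 1: add_edge(E, D). Edges now: 1
Op 2: add_edge(C, A). Edges now: 2
Op 3: add_edge(D, A). Edges now: 3
Op 4: add_edge(B, A). Edges now: 4
Op 5: add_edge(E, A). Edges now: 5
Op 6: add_edge(D, B). Edges now: 6
Op 7: add_edge(D, C). Edges now: 7
Op 8: add_edge(B, C). Edges now: 8
Op 9: add_edge(E, C). Edges now: 9
Op 10: add_edge(E, B). Edges now: 10
Compute levels (Kahn BFS):
  sources (in-degree 0): E
  process E: level=0
    E->A: in-degree(A)=3, level(A)>=1
    E->B: in-degree(B)=1, level(B)>=1
    E->C: in-degree(C)=2, level(C)>=1
    E->D: in-degree(D)=0, level(D)=1, enqueue
  process D: level=1
    D->A: in-degree(A)=2, level(A)>=2
    D->B: in-degree(B)=0, level(B)=2, enqueue
    D->C: in-degree(C)=1, level(C)>=2
  process B: level=2
    B->A: in-degree(A)=1, level(A)>=3
    B->C: in-degree(C)=0, level(C)=3, enqueue
  process C: level=3
    C->A: in-degree(A)=0, level(A)=4, enqueue
  process A: level=4
All levels: A:4, B:2, C:3, D:1, E:0
level(C) = 3

Answer: 3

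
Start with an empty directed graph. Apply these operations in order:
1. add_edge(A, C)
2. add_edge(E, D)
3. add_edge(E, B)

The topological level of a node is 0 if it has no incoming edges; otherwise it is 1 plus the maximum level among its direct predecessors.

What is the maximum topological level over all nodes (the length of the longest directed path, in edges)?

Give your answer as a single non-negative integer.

Op 1: add_edge(A, C). Edges now: 1
Op 2: add_edge(E, D). Edges now: 2
Op 3: add_edge(E, B). Edges now: 3
Compute levels (Kahn BFS):
  sources (in-degree 0): A, E
  process A: level=0
    A->C: in-degree(C)=0, level(C)=1, enqueue
  process E: level=0
    E->B: in-degree(B)=0, level(B)=1, enqueue
    E->D: in-degree(D)=0, level(D)=1, enqueue
  process C: level=1
  process B: level=1
  process D: level=1
All levels: A:0, B:1, C:1, D:1, E:0
max level = 1

Answer: 1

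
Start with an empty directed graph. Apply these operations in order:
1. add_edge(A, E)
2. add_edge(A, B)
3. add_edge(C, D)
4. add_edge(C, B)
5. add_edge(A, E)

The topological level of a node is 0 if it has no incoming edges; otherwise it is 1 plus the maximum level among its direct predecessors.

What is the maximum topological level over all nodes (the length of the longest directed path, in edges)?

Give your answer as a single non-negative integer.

Op 1: add_edge(A, E). Edges now: 1
Op 2: add_edge(A, B). Edges now: 2
Op 3: add_edge(C, D). Edges now: 3
Op 4: add_edge(C, B). Edges now: 4
Op 5: add_edge(A, E) (duplicate, no change). Edges now: 4
Compute levels (Kahn BFS):
  sources (in-degree 0): A, C
  process A: level=0
    A->B: in-degree(B)=1, level(B)>=1
    A->E: in-degree(E)=0, level(E)=1, enqueue
  process C: level=0
    C->B: in-degree(B)=0, level(B)=1, enqueue
    C->D: in-degree(D)=0, level(D)=1, enqueue
  process E: level=1
  process B: level=1
  process D: level=1
All levels: A:0, B:1, C:0, D:1, E:1
max level = 1

Answer: 1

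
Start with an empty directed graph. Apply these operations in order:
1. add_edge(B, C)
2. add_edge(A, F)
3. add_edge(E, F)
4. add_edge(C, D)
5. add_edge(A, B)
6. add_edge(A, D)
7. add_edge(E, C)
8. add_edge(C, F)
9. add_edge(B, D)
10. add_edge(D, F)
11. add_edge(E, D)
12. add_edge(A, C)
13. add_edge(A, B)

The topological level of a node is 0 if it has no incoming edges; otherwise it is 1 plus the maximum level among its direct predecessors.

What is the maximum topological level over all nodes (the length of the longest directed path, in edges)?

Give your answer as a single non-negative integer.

Answer: 4

Derivation:
Op 1: add_edge(B, C). Edges now: 1
Op 2: add_edge(A, F). Edges now: 2
Op 3: add_edge(E, F). Edges now: 3
Op 4: add_edge(C, D). Edges now: 4
Op 5: add_edge(A, B). Edges now: 5
Op 6: add_edge(A, D). Edges now: 6
Op 7: add_edge(E, C). Edges now: 7
Op 8: add_edge(C, F). Edges now: 8
Op 9: add_edge(B, D). Edges now: 9
Op 10: add_edge(D, F). Edges now: 10
Op 11: add_edge(E, D). Edges now: 11
Op 12: add_edge(A, C). Edges now: 12
Op 13: add_edge(A, B) (duplicate, no change). Edges now: 12
Compute levels (Kahn BFS):
  sources (in-degree 0): A, E
  process A: level=0
    A->B: in-degree(B)=0, level(B)=1, enqueue
    A->C: in-degree(C)=2, level(C)>=1
    A->D: in-degree(D)=3, level(D)>=1
    A->F: in-degree(F)=3, level(F)>=1
  process E: level=0
    E->C: in-degree(C)=1, level(C)>=1
    E->D: in-degree(D)=2, level(D)>=1
    E->F: in-degree(F)=2, level(F)>=1
  process B: level=1
    B->C: in-degree(C)=0, level(C)=2, enqueue
    B->D: in-degree(D)=1, level(D)>=2
  process C: level=2
    C->D: in-degree(D)=0, level(D)=3, enqueue
    C->F: in-degree(F)=1, level(F)>=3
  process D: level=3
    D->F: in-degree(F)=0, level(F)=4, enqueue
  process F: level=4
All levels: A:0, B:1, C:2, D:3, E:0, F:4
max level = 4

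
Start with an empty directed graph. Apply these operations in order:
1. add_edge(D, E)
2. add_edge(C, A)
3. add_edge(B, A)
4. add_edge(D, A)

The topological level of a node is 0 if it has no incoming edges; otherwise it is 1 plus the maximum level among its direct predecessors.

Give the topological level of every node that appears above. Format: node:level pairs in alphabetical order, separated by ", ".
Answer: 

Answer: A:1, B:0, C:0, D:0, E:1

Derivation:
Op 1: add_edge(D, E). Edges now: 1
Op 2: add_edge(C, A). Edges now: 2
Op 3: add_edge(B, A). Edges now: 3
Op 4: add_edge(D, A). Edges now: 4
Compute levels (Kahn BFS):
  sources (in-degree 0): B, C, D
  process B: level=0
    B->A: in-degree(A)=2, level(A)>=1
  process C: level=0
    C->A: in-degree(A)=1, level(A)>=1
  process D: level=0
    D->A: in-degree(A)=0, level(A)=1, enqueue
    D->E: in-degree(E)=0, level(E)=1, enqueue
  process A: level=1
  process E: level=1
All levels: A:1, B:0, C:0, D:0, E:1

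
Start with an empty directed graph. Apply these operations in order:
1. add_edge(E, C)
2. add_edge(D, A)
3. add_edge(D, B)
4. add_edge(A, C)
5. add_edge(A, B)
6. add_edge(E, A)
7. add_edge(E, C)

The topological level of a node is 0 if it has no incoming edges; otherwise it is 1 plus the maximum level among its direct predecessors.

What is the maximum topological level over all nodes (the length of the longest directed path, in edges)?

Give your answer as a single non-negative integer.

Op 1: add_edge(E, C). Edges now: 1
Op 2: add_edge(D, A). Edges now: 2
Op 3: add_edge(D, B). Edges now: 3
Op 4: add_edge(A, C). Edges now: 4
Op 5: add_edge(A, B). Edges now: 5
Op 6: add_edge(E, A). Edges now: 6
Op 7: add_edge(E, C) (duplicate, no change). Edges now: 6
Compute levels (Kahn BFS):
  sources (in-degree 0): D, E
  process D: level=0
    D->A: in-degree(A)=1, level(A)>=1
    D->B: in-degree(B)=1, level(B)>=1
  process E: level=0
    E->A: in-degree(A)=0, level(A)=1, enqueue
    E->C: in-degree(C)=1, level(C)>=1
  process A: level=1
    A->B: in-degree(B)=0, level(B)=2, enqueue
    A->C: in-degree(C)=0, level(C)=2, enqueue
  process B: level=2
  process C: level=2
All levels: A:1, B:2, C:2, D:0, E:0
max level = 2

Answer: 2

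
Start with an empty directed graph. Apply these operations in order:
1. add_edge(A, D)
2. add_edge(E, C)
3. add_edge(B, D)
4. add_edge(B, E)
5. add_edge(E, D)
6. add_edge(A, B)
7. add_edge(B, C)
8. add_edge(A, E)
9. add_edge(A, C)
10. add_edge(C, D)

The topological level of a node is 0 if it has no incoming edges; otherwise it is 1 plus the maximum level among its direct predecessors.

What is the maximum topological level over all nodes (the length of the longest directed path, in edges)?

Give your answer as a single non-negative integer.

Op 1: add_edge(A, D). Edges now: 1
Op 2: add_edge(E, C). Edges now: 2
Op 3: add_edge(B, D). Edges now: 3
Op 4: add_edge(B, E). Edges now: 4
Op 5: add_edge(E, D). Edges now: 5
Op 6: add_edge(A, B). Edges now: 6
Op 7: add_edge(B, C). Edges now: 7
Op 8: add_edge(A, E). Edges now: 8
Op 9: add_edge(A, C). Edges now: 9
Op 10: add_edge(C, D). Edges now: 10
Compute levels (Kahn BFS):
  sources (in-degree 0): A
  process A: level=0
    A->B: in-degree(B)=0, level(B)=1, enqueue
    A->C: in-degree(C)=2, level(C)>=1
    A->D: in-degree(D)=3, level(D)>=1
    A->E: in-degree(E)=1, level(E)>=1
  process B: level=1
    B->C: in-degree(C)=1, level(C)>=2
    B->D: in-degree(D)=2, level(D)>=2
    B->E: in-degree(E)=0, level(E)=2, enqueue
  process E: level=2
    E->C: in-degree(C)=0, level(C)=3, enqueue
    E->D: in-degree(D)=1, level(D)>=3
  process C: level=3
    C->D: in-degree(D)=0, level(D)=4, enqueue
  process D: level=4
All levels: A:0, B:1, C:3, D:4, E:2
max level = 4

Answer: 4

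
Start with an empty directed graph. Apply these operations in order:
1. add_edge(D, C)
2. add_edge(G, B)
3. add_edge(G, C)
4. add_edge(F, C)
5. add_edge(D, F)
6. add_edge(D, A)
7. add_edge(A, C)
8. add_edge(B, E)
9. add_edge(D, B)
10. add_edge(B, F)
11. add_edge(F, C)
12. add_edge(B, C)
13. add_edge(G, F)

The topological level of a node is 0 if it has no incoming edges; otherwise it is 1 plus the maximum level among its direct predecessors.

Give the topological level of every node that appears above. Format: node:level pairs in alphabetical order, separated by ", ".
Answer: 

Op 1: add_edge(D, C). Edges now: 1
Op 2: add_edge(G, B). Edges now: 2
Op 3: add_edge(G, C). Edges now: 3
Op 4: add_edge(F, C). Edges now: 4
Op 5: add_edge(D, F). Edges now: 5
Op 6: add_edge(D, A). Edges now: 6
Op 7: add_edge(A, C). Edges now: 7
Op 8: add_edge(B, E). Edges now: 8
Op 9: add_edge(D, B). Edges now: 9
Op 10: add_edge(B, F). Edges now: 10
Op 11: add_edge(F, C) (duplicate, no change). Edges now: 10
Op 12: add_edge(B, C). Edges now: 11
Op 13: add_edge(G, F). Edges now: 12
Compute levels (Kahn BFS):
  sources (in-degree 0): D, G
  process D: level=0
    D->A: in-degree(A)=0, level(A)=1, enqueue
    D->B: in-degree(B)=1, level(B)>=1
    D->C: in-degree(C)=4, level(C)>=1
    D->F: in-degree(F)=2, level(F)>=1
  process G: level=0
    G->B: in-degree(B)=0, level(B)=1, enqueue
    G->C: in-degree(C)=3, level(C)>=1
    G->F: in-degree(F)=1, level(F)>=1
  process A: level=1
    A->C: in-degree(C)=2, level(C)>=2
  process B: level=1
    B->C: in-degree(C)=1, level(C)>=2
    B->E: in-degree(E)=0, level(E)=2, enqueue
    B->F: in-degree(F)=0, level(F)=2, enqueue
  process E: level=2
  process F: level=2
    F->C: in-degree(C)=0, level(C)=3, enqueue
  process C: level=3
All levels: A:1, B:1, C:3, D:0, E:2, F:2, G:0

Answer: A:1, B:1, C:3, D:0, E:2, F:2, G:0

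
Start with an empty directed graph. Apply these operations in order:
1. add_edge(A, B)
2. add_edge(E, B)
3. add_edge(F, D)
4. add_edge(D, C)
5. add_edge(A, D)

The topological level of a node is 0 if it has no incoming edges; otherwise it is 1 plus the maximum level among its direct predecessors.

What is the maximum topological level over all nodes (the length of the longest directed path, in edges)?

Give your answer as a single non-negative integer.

Answer: 2

Derivation:
Op 1: add_edge(A, B). Edges now: 1
Op 2: add_edge(E, B). Edges now: 2
Op 3: add_edge(F, D). Edges now: 3
Op 4: add_edge(D, C). Edges now: 4
Op 5: add_edge(A, D). Edges now: 5
Compute levels (Kahn BFS):
  sources (in-degree 0): A, E, F
  process A: level=0
    A->B: in-degree(B)=1, level(B)>=1
    A->D: in-degree(D)=1, level(D)>=1
  process E: level=0
    E->B: in-degree(B)=0, level(B)=1, enqueue
  process F: level=0
    F->D: in-degree(D)=0, level(D)=1, enqueue
  process B: level=1
  process D: level=1
    D->C: in-degree(C)=0, level(C)=2, enqueue
  process C: level=2
All levels: A:0, B:1, C:2, D:1, E:0, F:0
max level = 2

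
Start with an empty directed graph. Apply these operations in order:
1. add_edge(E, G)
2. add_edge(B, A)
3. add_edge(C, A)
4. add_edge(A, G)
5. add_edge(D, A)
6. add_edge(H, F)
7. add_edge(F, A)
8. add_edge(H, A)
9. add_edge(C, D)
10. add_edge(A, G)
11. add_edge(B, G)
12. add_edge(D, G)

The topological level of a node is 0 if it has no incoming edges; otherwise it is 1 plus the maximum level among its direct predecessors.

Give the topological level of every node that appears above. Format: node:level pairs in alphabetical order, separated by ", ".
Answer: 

Op 1: add_edge(E, G). Edges now: 1
Op 2: add_edge(B, A). Edges now: 2
Op 3: add_edge(C, A). Edges now: 3
Op 4: add_edge(A, G). Edges now: 4
Op 5: add_edge(D, A). Edges now: 5
Op 6: add_edge(H, F). Edges now: 6
Op 7: add_edge(F, A). Edges now: 7
Op 8: add_edge(H, A). Edges now: 8
Op 9: add_edge(C, D). Edges now: 9
Op 10: add_edge(A, G) (duplicate, no change). Edges now: 9
Op 11: add_edge(B, G). Edges now: 10
Op 12: add_edge(D, G). Edges now: 11
Compute levels (Kahn BFS):
  sources (in-degree 0): B, C, E, H
  process B: level=0
    B->A: in-degree(A)=4, level(A)>=1
    B->G: in-degree(G)=3, level(G)>=1
  process C: level=0
    C->A: in-degree(A)=3, level(A)>=1
    C->D: in-degree(D)=0, level(D)=1, enqueue
  process E: level=0
    E->G: in-degree(G)=2, level(G)>=1
  process H: level=0
    H->A: in-degree(A)=2, level(A)>=1
    H->F: in-degree(F)=0, level(F)=1, enqueue
  process D: level=1
    D->A: in-degree(A)=1, level(A)>=2
    D->G: in-degree(G)=1, level(G)>=2
  process F: level=1
    F->A: in-degree(A)=0, level(A)=2, enqueue
  process A: level=2
    A->G: in-degree(G)=0, level(G)=3, enqueue
  process G: level=3
All levels: A:2, B:0, C:0, D:1, E:0, F:1, G:3, H:0

Answer: A:2, B:0, C:0, D:1, E:0, F:1, G:3, H:0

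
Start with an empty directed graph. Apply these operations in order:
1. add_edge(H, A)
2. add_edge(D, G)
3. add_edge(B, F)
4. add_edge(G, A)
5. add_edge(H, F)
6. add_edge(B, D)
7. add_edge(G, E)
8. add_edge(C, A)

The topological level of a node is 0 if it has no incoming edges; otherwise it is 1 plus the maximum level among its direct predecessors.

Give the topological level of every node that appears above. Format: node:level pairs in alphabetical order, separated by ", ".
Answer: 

Op 1: add_edge(H, A). Edges now: 1
Op 2: add_edge(D, G). Edges now: 2
Op 3: add_edge(B, F). Edges now: 3
Op 4: add_edge(G, A). Edges now: 4
Op 5: add_edge(H, F). Edges now: 5
Op 6: add_edge(B, D). Edges now: 6
Op 7: add_edge(G, E). Edges now: 7
Op 8: add_edge(C, A). Edges now: 8
Compute levels (Kahn BFS):
  sources (in-degree 0): B, C, H
  process B: level=0
    B->D: in-degree(D)=0, level(D)=1, enqueue
    B->F: in-degree(F)=1, level(F)>=1
  process C: level=0
    C->A: in-degree(A)=2, level(A)>=1
  process H: level=0
    H->A: in-degree(A)=1, level(A)>=1
    H->F: in-degree(F)=0, level(F)=1, enqueue
  process D: level=1
    D->G: in-degree(G)=0, level(G)=2, enqueue
  process F: level=1
  process G: level=2
    G->A: in-degree(A)=0, level(A)=3, enqueue
    G->E: in-degree(E)=0, level(E)=3, enqueue
  process A: level=3
  process E: level=3
All levels: A:3, B:0, C:0, D:1, E:3, F:1, G:2, H:0

Answer: A:3, B:0, C:0, D:1, E:3, F:1, G:2, H:0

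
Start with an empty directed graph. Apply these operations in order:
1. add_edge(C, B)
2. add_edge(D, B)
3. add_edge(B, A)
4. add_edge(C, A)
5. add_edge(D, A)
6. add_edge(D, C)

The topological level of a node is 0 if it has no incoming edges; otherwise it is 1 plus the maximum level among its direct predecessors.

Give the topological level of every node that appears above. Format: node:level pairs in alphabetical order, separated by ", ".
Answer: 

Op 1: add_edge(C, B). Edges now: 1
Op 2: add_edge(D, B). Edges now: 2
Op 3: add_edge(B, A). Edges now: 3
Op 4: add_edge(C, A). Edges now: 4
Op 5: add_edge(D, A). Edges now: 5
Op 6: add_edge(D, C). Edges now: 6
Compute levels (Kahn BFS):
  sources (in-degree 0): D
  process D: level=0
    D->A: in-degree(A)=2, level(A)>=1
    D->B: in-degree(B)=1, level(B)>=1
    D->C: in-degree(C)=0, level(C)=1, enqueue
  process C: level=1
    C->A: in-degree(A)=1, level(A)>=2
    C->B: in-degree(B)=0, level(B)=2, enqueue
  process B: level=2
    B->A: in-degree(A)=0, level(A)=3, enqueue
  process A: level=3
All levels: A:3, B:2, C:1, D:0

Answer: A:3, B:2, C:1, D:0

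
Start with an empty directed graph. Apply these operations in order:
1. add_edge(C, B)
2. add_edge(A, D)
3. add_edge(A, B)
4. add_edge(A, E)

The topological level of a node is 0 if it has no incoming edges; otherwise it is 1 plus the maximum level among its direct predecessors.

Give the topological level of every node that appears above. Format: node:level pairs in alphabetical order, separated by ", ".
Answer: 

Answer: A:0, B:1, C:0, D:1, E:1

Derivation:
Op 1: add_edge(C, B). Edges now: 1
Op 2: add_edge(A, D). Edges now: 2
Op 3: add_edge(A, B). Edges now: 3
Op 4: add_edge(A, E). Edges now: 4
Compute levels (Kahn BFS):
  sources (in-degree 0): A, C
  process A: level=0
    A->B: in-degree(B)=1, level(B)>=1
    A->D: in-degree(D)=0, level(D)=1, enqueue
    A->E: in-degree(E)=0, level(E)=1, enqueue
  process C: level=0
    C->B: in-degree(B)=0, level(B)=1, enqueue
  process D: level=1
  process E: level=1
  process B: level=1
All levels: A:0, B:1, C:0, D:1, E:1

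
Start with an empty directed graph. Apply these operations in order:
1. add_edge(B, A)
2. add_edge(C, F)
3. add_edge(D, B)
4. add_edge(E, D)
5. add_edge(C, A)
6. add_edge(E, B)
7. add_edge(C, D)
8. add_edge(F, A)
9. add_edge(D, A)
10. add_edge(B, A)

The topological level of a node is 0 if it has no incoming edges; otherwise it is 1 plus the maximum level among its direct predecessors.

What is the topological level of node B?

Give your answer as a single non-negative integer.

Op 1: add_edge(B, A). Edges now: 1
Op 2: add_edge(C, F). Edges now: 2
Op 3: add_edge(D, B). Edges now: 3
Op 4: add_edge(E, D). Edges now: 4
Op 5: add_edge(C, A). Edges now: 5
Op 6: add_edge(E, B). Edges now: 6
Op 7: add_edge(C, D). Edges now: 7
Op 8: add_edge(F, A). Edges now: 8
Op 9: add_edge(D, A). Edges now: 9
Op 10: add_edge(B, A) (duplicate, no change). Edges now: 9
Compute levels (Kahn BFS):
  sources (in-degree 0): C, E
  process C: level=0
    C->A: in-degree(A)=3, level(A)>=1
    C->D: in-degree(D)=1, level(D)>=1
    C->F: in-degree(F)=0, level(F)=1, enqueue
  process E: level=0
    E->B: in-degree(B)=1, level(B)>=1
    E->D: in-degree(D)=0, level(D)=1, enqueue
  process F: level=1
    F->A: in-degree(A)=2, level(A)>=2
  process D: level=1
    D->A: in-degree(A)=1, level(A)>=2
    D->B: in-degree(B)=0, level(B)=2, enqueue
  process B: level=2
    B->A: in-degree(A)=0, level(A)=3, enqueue
  process A: level=3
All levels: A:3, B:2, C:0, D:1, E:0, F:1
level(B) = 2

Answer: 2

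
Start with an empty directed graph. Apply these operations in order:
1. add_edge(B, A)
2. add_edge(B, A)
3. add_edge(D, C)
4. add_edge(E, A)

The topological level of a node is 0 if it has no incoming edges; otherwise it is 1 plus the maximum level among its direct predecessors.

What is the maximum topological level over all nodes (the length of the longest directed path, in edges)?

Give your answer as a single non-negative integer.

Op 1: add_edge(B, A). Edges now: 1
Op 2: add_edge(B, A) (duplicate, no change). Edges now: 1
Op 3: add_edge(D, C). Edges now: 2
Op 4: add_edge(E, A). Edges now: 3
Compute levels (Kahn BFS):
  sources (in-degree 0): B, D, E
  process B: level=0
    B->A: in-degree(A)=1, level(A)>=1
  process D: level=0
    D->C: in-degree(C)=0, level(C)=1, enqueue
  process E: level=0
    E->A: in-degree(A)=0, level(A)=1, enqueue
  process C: level=1
  process A: level=1
All levels: A:1, B:0, C:1, D:0, E:0
max level = 1

Answer: 1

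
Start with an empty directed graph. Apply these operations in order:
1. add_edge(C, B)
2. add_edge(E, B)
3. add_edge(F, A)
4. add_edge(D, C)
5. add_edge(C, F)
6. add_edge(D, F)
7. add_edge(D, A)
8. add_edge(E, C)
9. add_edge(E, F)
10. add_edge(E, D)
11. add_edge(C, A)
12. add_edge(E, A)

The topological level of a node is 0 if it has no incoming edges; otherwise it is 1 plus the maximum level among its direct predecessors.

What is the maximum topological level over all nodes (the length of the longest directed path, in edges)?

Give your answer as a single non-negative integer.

Answer: 4

Derivation:
Op 1: add_edge(C, B). Edges now: 1
Op 2: add_edge(E, B). Edges now: 2
Op 3: add_edge(F, A). Edges now: 3
Op 4: add_edge(D, C). Edges now: 4
Op 5: add_edge(C, F). Edges now: 5
Op 6: add_edge(D, F). Edges now: 6
Op 7: add_edge(D, A). Edges now: 7
Op 8: add_edge(E, C). Edges now: 8
Op 9: add_edge(E, F). Edges now: 9
Op 10: add_edge(E, D). Edges now: 10
Op 11: add_edge(C, A). Edges now: 11
Op 12: add_edge(E, A). Edges now: 12
Compute levels (Kahn BFS):
  sources (in-degree 0): E
  process E: level=0
    E->A: in-degree(A)=3, level(A)>=1
    E->B: in-degree(B)=1, level(B)>=1
    E->C: in-degree(C)=1, level(C)>=1
    E->D: in-degree(D)=0, level(D)=1, enqueue
    E->F: in-degree(F)=2, level(F)>=1
  process D: level=1
    D->A: in-degree(A)=2, level(A)>=2
    D->C: in-degree(C)=0, level(C)=2, enqueue
    D->F: in-degree(F)=1, level(F)>=2
  process C: level=2
    C->A: in-degree(A)=1, level(A)>=3
    C->B: in-degree(B)=0, level(B)=3, enqueue
    C->F: in-degree(F)=0, level(F)=3, enqueue
  process B: level=3
  process F: level=3
    F->A: in-degree(A)=0, level(A)=4, enqueue
  process A: level=4
All levels: A:4, B:3, C:2, D:1, E:0, F:3
max level = 4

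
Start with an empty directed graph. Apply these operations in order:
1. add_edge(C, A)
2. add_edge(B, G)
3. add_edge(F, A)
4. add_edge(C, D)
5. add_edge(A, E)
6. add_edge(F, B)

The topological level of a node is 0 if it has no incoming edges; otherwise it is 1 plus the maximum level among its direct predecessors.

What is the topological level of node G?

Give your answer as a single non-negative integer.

Op 1: add_edge(C, A). Edges now: 1
Op 2: add_edge(B, G). Edges now: 2
Op 3: add_edge(F, A). Edges now: 3
Op 4: add_edge(C, D). Edges now: 4
Op 5: add_edge(A, E). Edges now: 5
Op 6: add_edge(F, B). Edges now: 6
Compute levels (Kahn BFS):
  sources (in-degree 0): C, F
  process C: level=0
    C->A: in-degree(A)=1, level(A)>=1
    C->D: in-degree(D)=0, level(D)=1, enqueue
  process F: level=0
    F->A: in-degree(A)=0, level(A)=1, enqueue
    F->B: in-degree(B)=0, level(B)=1, enqueue
  process D: level=1
  process A: level=1
    A->E: in-degree(E)=0, level(E)=2, enqueue
  process B: level=1
    B->G: in-degree(G)=0, level(G)=2, enqueue
  process E: level=2
  process G: level=2
All levels: A:1, B:1, C:0, D:1, E:2, F:0, G:2
level(G) = 2

Answer: 2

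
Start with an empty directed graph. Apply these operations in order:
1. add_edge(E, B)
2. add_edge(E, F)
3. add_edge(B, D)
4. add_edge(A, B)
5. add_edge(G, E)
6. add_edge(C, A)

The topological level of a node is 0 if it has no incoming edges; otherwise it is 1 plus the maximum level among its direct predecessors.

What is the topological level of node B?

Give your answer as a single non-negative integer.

Op 1: add_edge(E, B). Edges now: 1
Op 2: add_edge(E, F). Edges now: 2
Op 3: add_edge(B, D). Edges now: 3
Op 4: add_edge(A, B). Edges now: 4
Op 5: add_edge(G, E). Edges now: 5
Op 6: add_edge(C, A). Edges now: 6
Compute levels (Kahn BFS):
  sources (in-degree 0): C, G
  process C: level=0
    C->A: in-degree(A)=0, level(A)=1, enqueue
  process G: level=0
    G->E: in-degree(E)=0, level(E)=1, enqueue
  process A: level=1
    A->B: in-degree(B)=1, level(B)>=2
  process E: level=1
    E->B: in-degree(B)=0, level(B)=2, enqueue
    E->F: in-degree(F)=0, level(F)=2, enqueue
  process B: level=2
    B->D: in-degree(D)=0, level(D)=3, enqueue
  process F: level=2
  process D: level=3
All levels: A:1, B:2, C:0, D:3, E:1, F:2, G:0
level(B) = 2

Answer: 2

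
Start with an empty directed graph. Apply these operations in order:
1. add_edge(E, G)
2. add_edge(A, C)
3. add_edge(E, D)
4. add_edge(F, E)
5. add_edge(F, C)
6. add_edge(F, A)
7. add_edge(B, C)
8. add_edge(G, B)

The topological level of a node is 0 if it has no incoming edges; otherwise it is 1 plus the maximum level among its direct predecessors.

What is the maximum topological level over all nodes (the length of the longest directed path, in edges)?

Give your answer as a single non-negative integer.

Answer: 4

Derivation:
Op 1: add_edge(E, G). Edges now: 1
Op 2: add_edge(A, C). Edges now: 2
Op 3: add_edge(E, D). Edges now: 3
Op 4: add_edge(F, E). Edges now: 4
Op 5: add_edge(F, C). Edges now: 5
Op 6: add_edge(F, A). Edges now: 6
Op 7: add_edge(B, C). Edges now: 7
Op 8: add_edge(G, B). Edges now: 8
Compute levels (Kahn BFS):
  sources (in-degree 0): F
  process F: level=0
    F->A: in-degree(A)=0, level(A)=1, enqueue
    F->C: in-degree(C)=2, level(C)>=1
    F->E: in-degree(E)=0, level(E)=1, enqueue
  process A: level=1
    A->C: in-degree(C)=1, level(C)>=2
  process E: level=1
    E->D: in-degree(D)=0, level(D)=2, enqueue
    E->G: in-degree(G)=0, level(G)=2, enqueue
  process D: level=2
  process G: level=2
    G->B: in-degree(B)=0, level(B)=3, enqueue
  process B: level=3
    B->C: in-degree(C)=0, level(C)=4, enqueue
  process C: level=4
All levels: A:1, B:3, C:4, D:2, E:1, F:0, G:2
max level = 4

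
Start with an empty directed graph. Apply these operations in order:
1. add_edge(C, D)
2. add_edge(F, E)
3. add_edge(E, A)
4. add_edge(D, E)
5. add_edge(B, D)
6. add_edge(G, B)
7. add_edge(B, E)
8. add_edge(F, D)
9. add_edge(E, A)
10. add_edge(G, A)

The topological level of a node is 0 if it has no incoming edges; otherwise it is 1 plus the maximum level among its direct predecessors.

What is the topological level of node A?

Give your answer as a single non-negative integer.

Op 1: add_edge(C, D). Edges now: 1
Op 2: add_edge(F, E). Edges now: 2
Op 3: add_edge(E, A). Edges now: 3
Op 4: add_edge(D, E). Edges now: 4
Op 5: add_edge(B, D). Edges now: 5
Op 6: add_edge(G, B). Edges now: 6
Op 7: add_edge(B, E). Edges now: 7
Op 8: add_edge(F, D). Edges now: 8
Op 9: add_edge(E, A) (duplicate, no change). Edges now: 8
Op 10: add_edge(G, A). Edges now: 9
Compute levels (Kahn BFS):
  sources (in-degree 0): C, F, G
  process C: level=0
    C->D: in-degree(D)=2, level(D)>=1
  process F: level=0
    F->D: in-degree(D)=1, level(D)>=1
    F->E: in-degree(E)=2, level(E)>=1
  process G: level=0
    G->A: in-degree(A)=1, level(A)>=1
    G->B: in-degree(B)=0, level(B)=1, enqueue
  process B: level=1
    B->D: in-degree(D)=0, level(D)=2, enqueue
    B->E: in-degree(E)=1, level(E)>=2
  process D: level=2
    D->E: in-degree(E)=0, level(E)=3, enqueue
  process E: level=3
    E->A: in-degree(A)=0, level(A)=4, enqueue
  process A: level=4
All levels: A:4, B:1, C:0, D:2, E:3, F:0, G:0
level(A) = 4

Answer: 4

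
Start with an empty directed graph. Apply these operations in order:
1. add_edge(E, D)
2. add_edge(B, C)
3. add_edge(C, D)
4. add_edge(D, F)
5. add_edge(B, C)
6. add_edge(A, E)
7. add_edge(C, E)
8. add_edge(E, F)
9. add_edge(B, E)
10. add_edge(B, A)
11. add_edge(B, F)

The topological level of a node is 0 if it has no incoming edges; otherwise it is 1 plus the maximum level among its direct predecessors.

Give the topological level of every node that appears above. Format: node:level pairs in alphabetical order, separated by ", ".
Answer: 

Op 1: add_edge(E, D). Edges now: 1
Op 2: add_edge(B, C). Edges now: 2
Op 3: add_edge(C, D). Edges now: 3
Op 4: add_edge(D, F). Edges now: 4
Op 5: add_edge(B, C) (duplicate, no change). Edges now: 4
Op 6: add_edge(A, E). Edges now: 5
Op 7: add_edge(C, E). Edges now: 6
Op 8: add_edge(E, F). Edges now: 7
Op 9: add_edge(B, E). Edges now: 8
Op 10: add_edge(B, A). Edges now: 9
Op 11: add_edge(B, F). Edges now: 10
Compute levels (Kahn BFS):
  sources (in-degree 0): B
  process B: level=0
    B->A: in-degree(A)=0, level(A)=1, enqueue
    B->C: in-degree(C)=0, level(C)=1, enqueue
    B->E: in-degree(E)=2, level(E)>=1
    B->F: in-degree(F)=2, level(F)>=1
  process A: level=1
    A->E: in-degree(E)=1, level(E)>=2
  process C: level=1
    C->D: in-degree(D)=1, level(D)>=2
    C->E: in-degree(E)=0, level(E)=2, enqueue
  process E: level=2
    E->D: in-degree(D)=0, level(D)=3, enqueue
    E->F: in-degree(F)=1, level(F)>=3
  process D: level=3
    D->F: in-degree(F)=0, level(F)=4, enqueue
  process F: level=4
All levels: A:1, B:0, C:1, D:3, E:2, F:4

Answer: A:1, B:0, C:1, D:3, E:2, F:4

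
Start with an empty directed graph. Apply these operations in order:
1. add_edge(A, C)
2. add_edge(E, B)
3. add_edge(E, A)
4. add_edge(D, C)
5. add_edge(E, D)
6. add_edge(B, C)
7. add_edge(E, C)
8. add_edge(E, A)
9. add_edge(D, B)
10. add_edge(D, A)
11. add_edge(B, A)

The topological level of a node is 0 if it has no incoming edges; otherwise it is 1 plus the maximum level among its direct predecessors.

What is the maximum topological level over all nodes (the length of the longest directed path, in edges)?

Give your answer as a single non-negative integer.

Op 1: add_edge(A, C). Edges now: 1
Op 2: add_edge(E, B). Edges now: 2
Op 3: add_edge(E, A). Edges now: 3
Op 4: add_edge(D, C). Edges now: 4
Op 5: add_edge(E, D). Edges now: 5
Op 6: add_edge(B, C). Edges now: 6
Op 7: add_edge(E, C). Edges now: 7
Op 8: add_edge(E, A) (duplicate, no change). Edges now: 7
Op 9: add_edge(D, B). Edges now: 8
Op 10: add_edge(D, A). Edges now: 9
Op 11: add_edge(B, A). Edges now: 10
Compute levels (Kahn BFS):
  sources (in-degree 0): E
  process E: level=0
    E->A: in-degree(A)=2, level(A)>=1
    E->B: in-degree(B)=1, level(B)>=1
    E->C: in-degree(C)=3, level(C)>=1
    E->D: in-degree(D)=0, level(D)=1, enqueue
  process D: level=1
    D->A: in-degree(A)=1, level(A)>=2
    D->B: in-degree(B)=0, level(B)=2, enqueue
    D->C: in-degree(C)=2, level(C)>=2
  process B: level=2
    B->A: in-degree(A)=0, level(A)=3, enqueue
    B->C: in-degree(C)=1, level(C)>=3
  process A: level=3
    A->C: in-degree(C)=0, level(C)=4, enqueue
  process C: level=4
All levels: A:3, B:2, C:4, D:1, E:0
max level = 4

Answer: 4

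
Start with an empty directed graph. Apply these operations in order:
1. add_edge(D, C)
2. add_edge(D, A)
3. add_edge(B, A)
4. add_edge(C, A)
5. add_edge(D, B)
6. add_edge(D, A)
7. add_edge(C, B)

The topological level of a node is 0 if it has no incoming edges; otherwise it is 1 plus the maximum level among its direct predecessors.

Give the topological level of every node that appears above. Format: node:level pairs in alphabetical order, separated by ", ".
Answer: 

Op 1: add_edge(D, C). Edges now: 1
Op 2: add_edge(D, A). Edges now: 2
Op 3: add_edge(B, A). Edges now: 3
Op 4: add_edge(C, A). Edges now: 4
Op 5: add_edge(D, B). Edges now: 5
Op 6: add_edge(D, A) (duplicate, no change). Edges now: 5
Op 7: add_edge(C, B). Edges now: 6
Compute levels (Kahn BFS):
  sources (in-degree 0): D
  process D: level=0
    D->A: in-degree(A)=2, level(A)>=1
    D->B: in-degree(B)=1, level(B)>=1
    D->C: in-degree(C)=0, level(C)=1, enqueue
  process C: level=1
    C->A: in-degree(A)=1, level(A)>=2
    C->B: in-degree(B)=0, level(B)=2, enqueue
  process B: level=2
    B->A: in-degree(A)=0, level(A)=3, enqueue
  process A: level=3
All levels: A:3, B:2, C:1, D:0

Answer: A:3, B:2, C:1, D:0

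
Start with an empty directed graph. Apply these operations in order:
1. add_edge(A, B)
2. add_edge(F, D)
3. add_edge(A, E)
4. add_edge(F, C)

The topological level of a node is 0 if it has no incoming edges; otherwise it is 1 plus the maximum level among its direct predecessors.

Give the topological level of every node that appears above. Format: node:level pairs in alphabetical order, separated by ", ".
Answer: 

Op 1: add_edge(A, B). Edges now: 1
Op 2: add_edge(F, D). Edges now: 2
Op 3: add_edge(A, E). Edges now: 3
Op 4: add_edge(F, C). Edges now: 4
Compute levels (Kahn BFS):
  sources (in-degree 0): A, F
  process A: level=0
    A->B: in-degree(B)=0, level(B)=1, enqueue
    A->E: in-degree(E)=0, level(E)=1, enqueue
  process F: level=0
    F->C: in-degree(C)=0, level(C)=1, enqueue
    F->D: in-degree(D)=0, level(D)=1, enqueue
  process B: level=1
  process E: level=1
  process C: level=1
  process D: level=1
All levels: A:0, B:1, C:1, D:1, E:1, F:0

Answer: A:0, B:1, C:1, D:1, E:1, F:0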